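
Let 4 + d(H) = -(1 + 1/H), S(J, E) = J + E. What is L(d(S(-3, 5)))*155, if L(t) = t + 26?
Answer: 6355/2 ≈ 3177.5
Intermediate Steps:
S(J, E) = E + J
d(H) = -5 - 1/H (d(H) = -4 - (1 + 1/H) = -4 + (-1 - 1/H) = -5 - 1/H)
L(t) = 26 + t
L(d(S(-3, 5)))*155 = (26 + (-5 - 1/(5 - 3)))*155 = (26 + (-5 - 1/2))*155 = (26 + (-5 - 1*½))*155 = (26 + (-5 - ½))*155 = (26 - 11/2)*155 = (41/2)*155 = 6355/2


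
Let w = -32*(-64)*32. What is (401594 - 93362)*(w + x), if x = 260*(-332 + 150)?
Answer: 5614754112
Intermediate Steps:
x = -47320 (x = 260*(-182) = -47320)
w = 65536 (w = 2048*32 = 65536)
(401594 - 93362)*(w + x) = (401594 - 93362)*(65536 - 47320) = 308232*18216 = 5614754112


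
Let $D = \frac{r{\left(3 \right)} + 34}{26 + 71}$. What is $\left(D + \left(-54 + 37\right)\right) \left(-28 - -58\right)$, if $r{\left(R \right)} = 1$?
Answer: $- \frac{48420}{97} \approx -499.18$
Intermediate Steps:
$D = \frac{35}{97}$ ($D = \frac{1 + 34}{26 + 71} = \frac{35}{97} \approx 0.36082$)
$\left(D + \left(-54 + 37\right)\right) \left(-28 - -58\right) = \left(\frac{35}{97} + \left(-54 + 37\right)\right) \left(-28 - -58\right) = \left(\frac{35}{97} - 17\right) \left(-28 + 58\right) = \left(- \frac{1614}{97}\right) 30 = - \frac{48420}{97}$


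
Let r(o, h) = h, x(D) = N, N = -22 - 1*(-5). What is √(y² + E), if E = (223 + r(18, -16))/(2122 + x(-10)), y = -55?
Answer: 2*√3351071590/2105 ≈ 55.001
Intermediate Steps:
N = -17 (N = -22 + 5 = -17)
x(D) = -17
E = 207/2105 (E = (223 - 16)/(2122 - 17) = 207/2105 ≈ 0.098337)
√(y² + E) = √((-55)² + 207/2105) = √(3025 + 207/2105) = √(6367832/2105) = 2*√3351071590/2105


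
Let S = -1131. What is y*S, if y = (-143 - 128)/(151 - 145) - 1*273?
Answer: 719693/2 ≈ 3.5985e+5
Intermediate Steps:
y = -1909/6 (y = -271/6 - 273 = -1909/6 ≈ -318.17)
y*S = -1909/6*(-1131) = 719693/2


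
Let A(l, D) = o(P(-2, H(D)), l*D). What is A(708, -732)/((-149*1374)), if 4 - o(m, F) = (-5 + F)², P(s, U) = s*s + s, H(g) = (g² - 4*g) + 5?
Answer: 89531488039/68242 ≈ 1.3120e+6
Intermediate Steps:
H(g) = 5 + g² - 4*g
P(s, U) = s + s² (P(s, U) = s² + s = s + s²)
o(m, F) = 4 - (-5 + F)²
A(l, D) = 4 - (-5 + D*l)² (A(l, D) = 4 - (-5 + l*D)² = 4 - (-5 + D*l)²)
A(708, -732)/((-149*1374)) = (4 - (-5 - 732*708)²)/((-149*1374)) = (4 - (-5 - 518256)²)/(-204726) = (4 - 1*(-518261)²)*(-1/204726) = (4 - 1*268594464121)*(-1/204726) = (4 - 268594464121)*(-1/204726) = -268594464117*(-1/204726) = 89531488039/68242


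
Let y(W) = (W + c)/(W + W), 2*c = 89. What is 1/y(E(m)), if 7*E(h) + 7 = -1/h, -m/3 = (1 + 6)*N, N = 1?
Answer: -584/12791 ≈ -0.045657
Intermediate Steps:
c = 89/2 (c = (½)*89 = 89/2 ≈ 44.500)
m = -21 (m = -3*(1 + 6) = -21 ≈ -21.000)
E(h) = -1 - 1/(7*h) (E(h) = -1 + (-1/h)/7 = -1 - 1/(7*h))
y(W) = (89/2 + W)/(2*W) (y(W) = (W + 89/2)/(W + W) = (89/2 + W)/((2*W)) = (89/2 + W)*(1/(2*W)) = (89/2 + W)/(2*W))
1/y(E(m)) = 1/((89 + 2*((-⅐ - 1*(-21))/(-21)))/(4*(((-⅐ - 1*(-21))/(-21))))) = 1/((89 + 2*(-(-⅐ + 21)/21))/(4*((-(-⅐ + 21)/21)))) = 1/((89 + 2*(-1/21*146/7))/(4*((-1/21*146/7)))) = 1/((89 + 2*(-146/147))/(4*(-146/147))) = 1/((¼)*(-147/146)*(89 - 292/147)) = 1/((¼)*(-147/146)*(12791/147)) = 1/(-12791/584) = -584/12791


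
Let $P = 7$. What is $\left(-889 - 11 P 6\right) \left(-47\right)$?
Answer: $63497$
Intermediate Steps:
$\left(-889 - 11 P 6\right) \left(-47\right) = \left(-889 - 11 \cdot 7 \cdot 6\right) \left(-47\right) = \left(-889 - 77 \cdot 6\right) \left(-47\right) = \left(-889 - 462\right) \left(-47\right) = \left(-1351\right) \left(-47\right) = 63497$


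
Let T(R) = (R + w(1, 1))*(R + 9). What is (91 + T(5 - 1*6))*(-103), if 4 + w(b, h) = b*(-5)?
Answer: -1133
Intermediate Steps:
w(b, h) = -4 - 5*b (w(b, h) = -4 + b*(-5) = -4 - 5*b)
T(R) = (-9 + R)*(9 + R) (T(R) = (R + (-4 - 5*1))*(R + 9) = (R + (-4 - 5))*(9 + R) = (R - 9)*(9 + R) = (-9 + R)*(9 + R))
(91 + T(5 - 1*6))*(-103) = (91 + (-81 + (5 - 1*6)**2))*(-103) = (91 + (-81 + (5 - 6)**2))*(-103) = (91 + (-81 + (-1)**2))*(-103) = (91 + (-81 + 1))*(-103) = (91 - 80)*(-103) = 11*(-103) = -1133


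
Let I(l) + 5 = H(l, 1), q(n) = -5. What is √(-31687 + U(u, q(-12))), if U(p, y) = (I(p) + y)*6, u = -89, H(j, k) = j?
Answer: I*√32281 ≈ 179.67*I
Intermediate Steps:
I(l) = -5 + l
U(p, y) = -30 + 6*p + 6*y (U(p, y) = ((-5 + p) + y)*6 = (-5 + p + y)*6 = -30 + 6*p + 6*y)
√(-31687 + U(u, q(-12))) = √(-31687 + (-30 + 6*(-89) + 6*(-5))) = √(-31687 + (-30 - 534 - 30)) = √(-31687 - 594) = √(-32281) = I*√32281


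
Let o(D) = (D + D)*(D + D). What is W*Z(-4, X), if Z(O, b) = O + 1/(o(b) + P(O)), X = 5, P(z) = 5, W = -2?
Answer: 838/105 ≈ 7.9809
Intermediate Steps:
o(D) = 4*D² (o(D) = (2*D)*(2*D) = 4*D²)
Z(O, b) = O + 1/(5 + 4*b²) (Z(O, b) = O + 1/(4*b² + 5) = O + 1/(5 + 4*b²))
W*Z(-4, X) = -2*(1 + 5*(-4) + 4*(-4)*5²)/(5 + 4*5²) = -2*(1 - 20 + 4*(-4)*25)/(5 + 4*25) = -2*(1 - 20 - 400)/(5 + 100) = -2*(-419)/105 = -2*(-419/105) = 838/105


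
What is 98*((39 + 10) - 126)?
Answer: -7546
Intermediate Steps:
98*((39 + 10) - 126) = 98*(49 - 126) = 98*(-77) = -7546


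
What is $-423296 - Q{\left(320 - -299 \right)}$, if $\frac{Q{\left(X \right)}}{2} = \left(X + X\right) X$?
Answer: $-1955940$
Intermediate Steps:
$Q{\left(X \right)} = 4 X^{2}$ ($Q{\left(X \right)} = 2 \left(X + X\right) X = 2 \cdot 2 X X = 2 \cdot 2 X^{2} = 4 X^{2}$)
$-423296 - Q{\left(320 - -299 \right)} = -423296 - 4 \left(320 - -299\right)^{2} = -423296 - 4 \left(320 + 299\right)^{2} = -423296 - 4 \cdot 619^{2} = -423296 - 4 \cdot 383161 = -423296 - 1532644 = -1955940$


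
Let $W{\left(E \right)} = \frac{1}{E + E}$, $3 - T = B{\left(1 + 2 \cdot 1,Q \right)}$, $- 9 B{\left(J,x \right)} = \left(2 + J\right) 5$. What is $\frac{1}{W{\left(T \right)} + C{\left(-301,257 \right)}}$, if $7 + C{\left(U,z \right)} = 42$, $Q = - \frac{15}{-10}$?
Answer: $\frac{104}{3649} \approx 0.028501$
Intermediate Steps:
$Q = \frac{3}{2}$ ($Q = \left(-15\right) \left(- \frac{1}{10}\right) = \frac{3}{2} \approx 1.5$)
$B{\left(J,x \right)} = - \frac{10}{9} - \frac{5 J}{9}$ ($B{\left(J,x \right)} = - \frac{\left(2 + J\right) 5}{9} = - \frac{10 + 5 J}{9} = - \frac{10}{9} - \frac{5 J}{9}$)
$T = \frac{52}{9}$ ($T = 3 - \left(- \frac{10}{9} - \frac{5 \left(1 + 2 \cdot 1\right)}{9}\right) = 3 - \left(- \frac{10}{9} - \frac{5 \left(1 + 2\right)}{9}\right) = 3 - \left(- \frac{10}{9} - \frac{5}{3}\right) = 3 - - \frac{25}{9} = 3 + \frac{25}{9} = \frac{52}{9} \approx 5.7778$)
$W{\left(E \right)} = \frac{1}{2 E}$
$C{\left(U,z \right)} = 35$ ($C{\left(U,z \right)} = -7 + 42 = 35$)
$\frac{1}{W{\left(T \right)} + C{\left(-301,257 \right)}} = \frac{1}{\frac{1}{2 \cdot \frac{52}{9}} + 35} = \frac{1}{\frac{1}{2} \cdot \frac{9}{52} + 35} = \frac{1}{\frac{9}{104} + 35} = \frac{1}{\frac{3649}{104}} = \frac{104}{3649}$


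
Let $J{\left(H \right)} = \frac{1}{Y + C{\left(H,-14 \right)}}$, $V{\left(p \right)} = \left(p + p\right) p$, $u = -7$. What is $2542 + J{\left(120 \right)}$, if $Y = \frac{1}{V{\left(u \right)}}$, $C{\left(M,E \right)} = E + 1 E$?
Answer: $\frac{6972608}{2743} \approx 2542.0$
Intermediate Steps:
$V{\left(p \right)} = 2 p^{2}$ ($V{\left(p \right)} = 2 p p = 2 p^{2}$)
$C{\left(M,E \right)} = 2 E$ ($C{\left(M,E \right)} = E + E = 2 E$)
$Y = \frac{1}{98}$ ($Y = \frac{1}{2 \left(-7\right)^{2}} = \frac{1}{2 \cdot 49} = \frac{1}{98} \approx 0.010204$)
$J{\left(H \right)} = - \frac{98}{2743}$ ($J{\left(H \right)} = \frac{1}{\frac{1}{98} + 2 \left(-14\right)} = \frac{1}{\frac{1}{98} - 28} = \frac{1}{- \frac{2743}{98}} = - \frac{98}{2743}$)
$2542 + J{\left(120 \right)} = 2542 - \frac{98}{2743} = \frac{6972608}{2743}$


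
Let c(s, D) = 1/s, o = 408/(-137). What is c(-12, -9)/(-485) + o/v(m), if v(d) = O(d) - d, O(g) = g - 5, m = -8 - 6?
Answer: 475049/797340 ≈ 0.59579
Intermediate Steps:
m = -14
O(g) = -5 + g
o = -408/137 (o = 408*(-1/137) = -408/137 ≈ -2.9781)
v(d) = -5 (v(d) = (-5 + d) - d = -5)
c(-12, -9)/(-485) + o/v(m) = 1/(-12*(-485)) - 408/137/(-5) = -1/12*(-1/485) - 408/137*(-⅕) = 1/5820 + 408/685 = 475049/797340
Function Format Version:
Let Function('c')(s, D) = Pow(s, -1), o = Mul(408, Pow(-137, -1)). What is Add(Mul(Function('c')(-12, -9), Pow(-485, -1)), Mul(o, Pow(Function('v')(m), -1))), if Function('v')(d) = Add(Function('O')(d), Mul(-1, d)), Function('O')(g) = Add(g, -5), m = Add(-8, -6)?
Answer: Rational(475049, 797340) ≈ 0.59579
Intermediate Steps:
m = -14
Function('O')(g) = Add(-5, g)
o = Rational(-408, 137) (o = Mul(408, Rational(-1, 137)) = Rational(-408, 137) ≈ -2.9781)
Function('v')(d) = -5 (Function('v')(d) = Add(Add(-5, d), Mul(-1, d)) = -5)
Add(Mul(Function('c')(-12, -9), Pow(-485, -1)), Mul(o, Pow(Function('v')(m), -1))) = Add(Mul(Pow(-12, -1), Pow(-485, -1)), Mul(Rational(-408, 137), Pow(-5, -1))) = Add(Mul(Rational(-1, 12), Rational(-1, 485)), Mul(Rational(-408, 137), Rational(-1, 5))) = Add(Rational(1, 5820), Rational(408, 685)) = Rational(475049, 797340)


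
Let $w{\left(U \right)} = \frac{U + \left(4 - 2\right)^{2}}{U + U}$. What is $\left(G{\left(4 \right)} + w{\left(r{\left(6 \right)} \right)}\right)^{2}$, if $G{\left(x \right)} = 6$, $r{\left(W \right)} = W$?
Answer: $\frac{1681}{36} \approx 46.694$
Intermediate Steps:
$w{\left(U \right)} = \frac{4 + U}{2 U}$ ($w{\left(U \right)} = \frac{U + 2^{2}}{2 U} = \left(U + 4\right) \frac{1}{2 U} = \left(4 + U\right) \frac{1}{2 U} = \frac{4 + U}{2 U}$)
$\left(G{\left(4 \right)} + w{\left(r{\left(6 \right)} \right)}\right)^{2} = \left(6 + \frac{4 + 6}{2 \cdot 6}\right)^{2} = \left(6 + \frac{1}{2} \cdot \frac{1}{6} \cdot 10\right)^{2} = \left(6 + \frac{5}{6}\right)^{2} = \left(\frac{41}{6}\right)^{2} = \frac{1681}{36}$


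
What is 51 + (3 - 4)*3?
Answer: 48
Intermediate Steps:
51 + (3 - 4)*3 = 51 - 1*3 = 51 - 3 = 48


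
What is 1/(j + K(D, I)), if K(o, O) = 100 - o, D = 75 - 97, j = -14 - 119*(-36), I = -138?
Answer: 1/4392 ≈ 0.00022769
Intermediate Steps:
j = 4270 (j = -14 + 4284 = 4270)
D = -22
1/(j + K(D, I)) = 1/(4270 + (100 - 1*(-22))) = 1/(4270 + (100 + 22)) = 1/(4270 + 122) = 1/4392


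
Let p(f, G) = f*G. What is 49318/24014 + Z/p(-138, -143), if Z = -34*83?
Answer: 226368476/118473069 ≈ 1.9107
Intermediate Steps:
Z = -2822
p(f, G) = G*f
49318/24014 + Z/p(-138, -143) = 49318/24014 - 2822/((-143*(-138))) = 49318*(1/24014) - 2822/19734 = 24659/12007 - 2822*1/19734 = 24659/12007 - 1411/9867 = 226368476/118473069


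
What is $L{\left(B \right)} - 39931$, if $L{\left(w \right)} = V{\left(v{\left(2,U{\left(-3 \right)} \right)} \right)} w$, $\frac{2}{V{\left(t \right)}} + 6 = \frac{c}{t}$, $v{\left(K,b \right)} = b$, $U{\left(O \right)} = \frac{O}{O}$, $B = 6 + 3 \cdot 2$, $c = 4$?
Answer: $-39943$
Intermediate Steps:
$B = 12$ ($B = 6 + 6 = 12$)
$U{\left(O \right)} = 1$
$V{\left(t \right)} = \frac{2}{-6 + \frac{4}{t}}$
$L{\left(w \right)} = - w$ ($L{\left(w \right)} = \left(-1\right) 1 \frac{1}{-2 + 3 \cdot 1} w = \left(-1\right) 1 \frac{1}{-2 + 3} w = \left(-1\right) 1 \cdot 1^{-1} w = \left(-1\right) 1 \cdot 1 w = - w$)
$L{\left(B \right)} - 39931 = \left(-1\right) 12 - 39931 = -12 - 39931 = -39943$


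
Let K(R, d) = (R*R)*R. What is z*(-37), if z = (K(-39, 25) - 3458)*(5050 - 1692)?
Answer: 7799791142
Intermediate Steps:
K(R, d) = R³ (K(R, d) = R²*R = R³)
z = -210805166 (z = ((-39)³ - 3458)*(5050 - 1692) = (-59319 - 3458)*3358 = -62777*3358 = -210805166)
z*(-37) = -210805166*(-37) = 7799791142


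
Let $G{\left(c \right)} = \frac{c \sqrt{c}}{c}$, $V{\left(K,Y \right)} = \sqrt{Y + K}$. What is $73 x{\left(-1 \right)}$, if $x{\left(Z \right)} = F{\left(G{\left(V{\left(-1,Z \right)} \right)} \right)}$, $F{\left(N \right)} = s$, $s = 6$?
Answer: $438$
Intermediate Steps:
$V{\left(K,Y \right)} = \sqrt{K + Y}$
$G{\left(c \right)} = \sqrt{c}$ ($G{\left(c \right)} = \frac{c^{\frac{3}{2}}}{c} = \sqrt{c}$)
$F{\left(N \right)} = 6$
$x{\left(Z \right)} = 6$
$73 x{\left(-1 \right)} = 73 \cdot 6 = 438$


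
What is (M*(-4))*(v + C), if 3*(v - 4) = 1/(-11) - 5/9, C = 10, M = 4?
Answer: -65504/297 ≈ -220.55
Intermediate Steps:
v = 1124/297 (v = 4 + (1/(-11) - 5/9)/3 = 4 + (1*(-1/11) - 5*⅑)/3 = 4 + (-1/11 - 5/9)/3 = 4 + (⅓)*(-64/99) = 4 - 64/297 = 1124/297 ≈ 3.7845)
(M*(-4))*(v + C) = (4*(-4))*(1124/297 + 10) = -16*4094/297 = -65504/297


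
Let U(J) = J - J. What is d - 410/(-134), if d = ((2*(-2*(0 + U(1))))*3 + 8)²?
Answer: 4493/67 ≈ 67.060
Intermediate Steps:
U(J) = 0
d = 64 (d = ((2*(-2*(0 + 0)))*3 + 8)² = ((2*(-2*0))*3 + 8)² = ((2*0)*3 + 8)² = (0*3 + 8)² = (0 + 8)² = 8² = 64)
d - 410/(-134) = 64 - 410/(-134) = 64 - 410*(-1)/134 = 64 - 1*(-205/67) = 64 + 205/67 = 4493/67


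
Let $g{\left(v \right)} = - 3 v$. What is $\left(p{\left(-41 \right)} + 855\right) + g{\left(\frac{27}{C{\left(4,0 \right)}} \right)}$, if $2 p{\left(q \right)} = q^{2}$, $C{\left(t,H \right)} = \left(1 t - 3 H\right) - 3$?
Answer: $\frac{3229}{2} \approx 1614.5$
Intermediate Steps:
$C{\left(t,H \right)} = -3 + t - 3 H$ ($C{\left(t,H \right)} = \left(t - 3 H\right) - 3 = -3 + t - 3 H$)
$p{\left(q \right)} = \frac{q^{2}}{2}$
$\left(p{\left(-41 \right)} + 855\right) + g{\left(\frac{27}{C{\left(4,0 \right)}} \right)} = \left(\frac{\left(-41\right)^{2}}{2} + 855\right) - 3 \frac{27}{-3 + 4 - 0} = \left(\frac{1}{2} \cdot 1681 + 855\right) - 3 \frac{27}{-3 + 4 + 0} = \left(\frac{1681}{2} + 855\right) - 3 \cdot \frac{27}{1} = \frac{3391}{2} - 3 \cdot 27 \cdot 1 = \frac{3391}{2} - 81 = \frac{3229}{2}$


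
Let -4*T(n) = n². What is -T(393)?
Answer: 154449/4 ≈ 38612.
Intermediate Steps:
T(n) = -n²/4
-T(393) = -(-1)*393²/4 = -(-1)*154449/4 = -1*(-154449/4) = 154449/4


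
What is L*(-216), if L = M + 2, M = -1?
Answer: -216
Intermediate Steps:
L = 1 (L = -1 + 2 = 1)
L*(-216) = 1*(-216) = -216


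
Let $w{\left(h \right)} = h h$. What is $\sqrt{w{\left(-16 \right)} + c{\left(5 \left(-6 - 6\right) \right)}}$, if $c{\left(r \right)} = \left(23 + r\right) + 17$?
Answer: $2 \sqrt{59} \approx 15.362$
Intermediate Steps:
$w{\left(h \right)} = h^{2}$
$c{\left(r \right)} = 40 + r$
$\sqrt{w{\left(-16 \right)} + c{\left(5 \left(-6 - 6\right) \right)}} = \sqrt{\left(-16\right)^{2} + \left(40 + 5 \left(-6 - 6\right)\right)} = \sqrt{256 + \left(40 + 5 \left(-12\right)\right)} = \sqrt{256 + \left(40 - 60\right)} = \sqrt{256 - 20} = \sqrt{236} = 2 \sqrt{59}$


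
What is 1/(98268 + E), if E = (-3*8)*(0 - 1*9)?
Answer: 1/98484 ≈ 1.0154e-5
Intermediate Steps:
E = 216 (E = -24*(0 - 9) = -24*(-9) = 216)
1/(98268 + E) = 1/(98268 + 216) = 1/98484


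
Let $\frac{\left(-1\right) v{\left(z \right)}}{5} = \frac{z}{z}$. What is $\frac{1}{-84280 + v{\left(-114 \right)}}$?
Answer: $- \frac{1}{84285} \approx -1.1865 \cdot 10^{-5}$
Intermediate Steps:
$v{\left(z \right)} = -5$ ($v{\left(z \right)} = - 5 \frac{z}{z} = \left(-5\right) 1 = -5$)
$\frac{1}{-84280 + v{\left(-114 \right)}} = \frac{1}{-84280 - 5} = \frac{1}{-84285} = - \frac{1}{84285}$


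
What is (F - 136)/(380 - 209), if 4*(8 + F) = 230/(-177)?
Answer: -2689/3186 ≈ -0.84400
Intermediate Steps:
F = -2947/354 (F = -8 + (230/(-177))/4 = -8 + (230*(-1/177))/4 = -8 + (¼)*(-230/177) = -8 - 115/354 = -2947/354 ≈ -8.3249)
(F - 136)/(380 - 209) = (-2947/354 - 136)/(380 - 209) = -51091/354/171 = -51091/354*1/171 = -2689/3186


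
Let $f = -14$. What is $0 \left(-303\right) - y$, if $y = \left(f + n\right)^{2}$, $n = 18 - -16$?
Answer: $-400$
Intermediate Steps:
$n = 34$ ($n = 18 + 16 = 34$)
$y = 400$ ($y = \left(-14 + 34\right)^{2} = 20^{2} = 400$)
$0 \left(-303\right) - y = 0 \left(-303\right) - 400 = 0 - 400 = -400$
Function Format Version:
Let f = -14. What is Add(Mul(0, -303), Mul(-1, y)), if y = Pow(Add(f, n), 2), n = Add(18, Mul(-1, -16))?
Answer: -400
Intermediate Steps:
n = 34 (n = Add(18, 16) = 34)
y = 400 (y = Pow(Add(-14, 34), 2) = Pow(20, 2) = 400)
Add(Mul(0, -303), Mul(-1, y)) = Add(Mul(0, -303), Mul(-1, 400)) = Add(0, -400) = -400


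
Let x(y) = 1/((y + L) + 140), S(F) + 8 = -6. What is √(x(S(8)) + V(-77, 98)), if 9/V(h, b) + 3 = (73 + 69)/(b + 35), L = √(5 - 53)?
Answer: √514*√((-150565 - 4788*I*√3)/(63 + 2*I*√3))/514 ≈ 0.00010089 - 2.1563*I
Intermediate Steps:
S(F) = -14 (S(F) = -8 - 6 = -14)
L = 4*I*√3 (L = √(-48) = 4*I*√3 ≈ 6.9282*I)
V(h, b) = 9/(-3 + 142/(35 + b)) (V(h, b) = 9/(-3 + (73 + 69)/(b + 35)) = 9/(-3 + 142/(35 + b)))
x(y) = 1/(140 + y + 4*I*√3) (x(y) = 1/((y + 4*I*√3) + 140) = 1/(140 + y + 4*I*√3))
√(x(S(8)) + V(-77, 98)) = √(1/(140 - 14 + 4*I*√3) + 9*(-35 - 1*98)/(-37 + 3*98)) = √(1/(126 + 4*I*√3) + 9*(-35 - 98)/(-37 + 294)) = √(1/(126 + 4*I*√3) + 9*(-133)/257) = √(1/(126 + 4*I*√3) + 9*(1/257)*(-133)) = √(1/(126 + 4*I*√3) - 1197/257) = √(-1197/257 + 1/(126 + 4*I*√3))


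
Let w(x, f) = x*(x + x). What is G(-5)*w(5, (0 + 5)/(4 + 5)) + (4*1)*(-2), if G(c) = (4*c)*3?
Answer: -3008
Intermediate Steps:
G(c) = 12*c
w(x, f) = 2*x² (w(x, f) = x*(2*x) = 2*x²)
G(-5)*w(5, (0 + 5)/(4 + 5)) + (4*1)*(-2) = (12*(-5))*(2*5²) + (4*1)*(-2) = -120*25 + 4*(-2) = -60*50 - 8 = -3000 - 8 = -3008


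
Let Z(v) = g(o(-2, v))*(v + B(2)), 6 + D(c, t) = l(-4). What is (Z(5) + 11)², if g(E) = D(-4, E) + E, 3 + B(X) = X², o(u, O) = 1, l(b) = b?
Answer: 1849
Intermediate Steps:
D(c, t) = -10 (D(c, t) = -6 - 4 = -10)
B(X) = -3 + X²
g(E) = -10 + E
Z(v) = -9 - 9*v (Z(v) = (-10 + 1)*(v + (-3 + 2²)) = -9*(v + (-3 + 4)) = -9*(v + 1) = -9*(1 + v) = -9 - 9*v)
(Z(5) + 11)² = ((-9 - 9*5) + 11)² = ((-9 - 45) + 11)² = (-54 + 11)² = (-43)² = 1849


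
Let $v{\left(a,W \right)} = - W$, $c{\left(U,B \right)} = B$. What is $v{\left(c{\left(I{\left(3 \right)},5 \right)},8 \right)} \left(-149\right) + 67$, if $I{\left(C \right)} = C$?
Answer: $1259$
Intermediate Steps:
$v{\left(c{\left(I{\left(3 \right)},5 \right)},8 \right)} \left(-149\right) + 67 = \left(-1\right) 8 \left(-149\right) + 67 = \left(-8\right) \left(-149\right) + 67 = 1192 + 67 = 1259$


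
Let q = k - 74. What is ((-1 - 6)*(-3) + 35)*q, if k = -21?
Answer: -5320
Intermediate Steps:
q = -95 (q = -21 - 74 = -95)
((-1 - 6)*(-3) + 35)*q = ((-1 - 6)*(-3) + 35)*(-95) = (-7*(-3) + 35)*(-95) = (21 + 35)*(-95) = 56*(-95) = -5320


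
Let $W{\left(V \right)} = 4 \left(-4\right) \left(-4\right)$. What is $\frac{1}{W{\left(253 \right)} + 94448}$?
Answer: $\frac{1}{94512} \approx 1.0581 \cdot 10^{-5}$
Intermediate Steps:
$W{\left(V \right)} = 64$ ($W{\left(V \right)} = \left(-16\right) \left(-4\right) = 64$)
$\frac{1}{W{\left(253 \right)} + 94448} = \frac{1}{64 + 94448} = \frac{1}{94512}$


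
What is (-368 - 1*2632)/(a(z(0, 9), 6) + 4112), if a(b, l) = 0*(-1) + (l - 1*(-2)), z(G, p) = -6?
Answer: -75/103 ≈ -0.72816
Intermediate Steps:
a(b, l) = 2 + l (a(b, l) = 0 + (l + 2) = 0 + (2 + l) = 2 + l)
(-368 - 1*2632)/(a(z(0, 9), 6) + 4112) = (-368 - 1*2632)/((2 + 6) + 4112) = (-368 - 2632)/(8 + 4112) = -3000/4120 = -3000*1/4120 = -75/103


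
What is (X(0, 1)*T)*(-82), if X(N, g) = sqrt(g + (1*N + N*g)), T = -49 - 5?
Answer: 4428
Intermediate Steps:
T = -54
X(N, g) = sqrt(N + g + N*g) (X(N, g) = sqrt(g + (N + N*g)) = sqrt(N + g + N*g))
(X(0, 1)*T)*(-82) = (sqrt(0 + 1 + 0*1)*(-54))*(-82) = (sqrt(0 + 1 + 0)*(-54))*(-82) = (sqrt(1)*(-54))*(-82) = (1*(-54))*(-82) = -54*(-82) = 4428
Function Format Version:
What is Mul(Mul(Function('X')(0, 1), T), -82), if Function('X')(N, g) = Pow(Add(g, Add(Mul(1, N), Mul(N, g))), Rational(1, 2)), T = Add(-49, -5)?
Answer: 4428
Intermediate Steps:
T = -54
Function('X')(N, g) = Pow(Add(N, g, Mul(N, g)), Rational(1, 2)) (Function('X')(N, g) = Pow(Add(g, Add(N, Mul(N, g))), Rational(1, 2)) = Pow(Add(N, g, Mul(N, g)), Rational(1, 2)))
Mul(Mul(Function('X')(0, 1), T), -82) = Mul(Mul(Pow(Add(0, 1, Mul(0, 1)), Rational(1, 2)), -54), -82) = Mul(Mul(Pow(Add(0, 1, 0), Rational(1, 2)), -54), -82) = Mul(Mul(Pow(1, Rational(1, 2)), -54), -82) = Mul(Mul(1, -54), -82) = Mul(-54, -82) = 4428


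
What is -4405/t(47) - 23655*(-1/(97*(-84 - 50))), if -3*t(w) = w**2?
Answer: 119514675/28712582 ≈ 4.1625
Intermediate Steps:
t(w) = -w**2/3
-4405/t(47) - 23655*(-1/(97*(-84 - 50))) = -4405/((-1/3*47**2)) - 23655*(-1/(97*(-84 - 50))) = -4405/((-1/3*2209)) - 23655/((-97*(-134))) = -4405/(-2209/3) - 23655/12998 = -4405*(-3/2209) - 23655*1/12998 = 13215/2209 - 23655/12998 = 119514675/28712582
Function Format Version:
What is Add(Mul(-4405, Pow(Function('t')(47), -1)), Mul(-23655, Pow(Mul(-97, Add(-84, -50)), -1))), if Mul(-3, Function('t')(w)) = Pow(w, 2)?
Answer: Rational(119514675, 28712582) ≈ 4.1625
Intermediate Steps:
Function('t')(w) = Mul(Rational(-1, 3), Pow(w, 2))
Add(Mul(-4405, Pow(Function('t')(47), -1)), Mul(-23655, Pow(Mul(-97, Add(-84, -50)), -1))) = Add(Mul(-4405, Pow(Mul(Rational(-1, 3), Pow(47, 2)), -1)), Mul(-23655, Pow(Mul(-97, Add(-84, -50)), -1))) = Add(Mul(-4405, Pow(Mul(Rational(-1, 3), 2209), -1)), Mul(-23655, Pow(Mul(-97, -134), -1))) = Add(Mul(-4405, Pow(Rational(-2209, 3), -1)), Mul(-23655, Pow(12998, -1))) = Add(Mul(-4405, Rational(-3, 2209)), Mul(-23655, Rational(1, 12998))) = Add(Rational(13215, 2209), Rational(-23655, 12998)) = Rational(119514675, 28712582)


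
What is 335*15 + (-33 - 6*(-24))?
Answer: 5136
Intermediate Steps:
335*15 + (-33 - 6*(-24)) = 5025 + (-33 + 144) = 5025 + 111 = 5136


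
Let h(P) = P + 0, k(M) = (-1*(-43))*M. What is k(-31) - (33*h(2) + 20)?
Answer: -1419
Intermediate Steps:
k(M) = 43*M
h(P) = P
k(-31) - (33*h(2) + 20) = 43*(-31) - (33*2 + 20) = -1333 - (66 + 20) = -1333 - 1*86 = -1333 - 86 = -1419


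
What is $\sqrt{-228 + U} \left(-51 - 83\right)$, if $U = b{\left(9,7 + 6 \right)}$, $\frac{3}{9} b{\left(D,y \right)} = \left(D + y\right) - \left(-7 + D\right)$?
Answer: $- 268 i \sqrt{42} \approx - 1736.8 i$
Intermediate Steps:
$b{\left(D,y \right)} = 21 + 3 y$ ($b{\left(D,y \right)} = 3 \left(\left(D + y\right) - \left(-7 + D\right)\right) = 3 \left(7 + y\right) = 21 + 3 y$)
$U = 60$ ($U = 21 + 3 \left(7 + 6\right) = 21 + 3 \cdot 13 = 21 + 39 = 60$)
$\sqrt{-228 + U} \left(-51 - 83\right) = \sqrt{-228 + 60} \left(-51 - 83\right) = \sqrt{-168} \left(-134\right) = 2 i \sqrt{42} \left(-134\right) = - 268 i \sqrt{42}$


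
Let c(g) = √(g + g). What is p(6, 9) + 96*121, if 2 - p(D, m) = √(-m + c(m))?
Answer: 11618 - √(-9 + 3*√2) ≈ 11618.0 - 2.1811*I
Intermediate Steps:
c(g) = √2*√g (c(g) = √(2*g) = √2*√g)
p(D, m) = 2 - √(-m + √2*√m)
p(6, 9) + 96*121 = (2 - √(-1*9 + √2*√9)) + 96*121 = (2 - √(-9 + √2*3)) + 11616 = (2 - √(-9 + 3*√2)) + 11616 = 11618 - √(-9 + 3*√2)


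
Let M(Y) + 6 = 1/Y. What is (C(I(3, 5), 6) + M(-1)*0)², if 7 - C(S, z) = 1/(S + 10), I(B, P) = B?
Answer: 8100/169 ≈ 47.929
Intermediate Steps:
M(Y) = -6 + 1/Y
C(S, z) = 7 - 1/(10 + S) (C(S, z) = 7 - 1/(S + 10) = 7 - 1/(10 + S))
(C(I(3, 5), 6) + M(-1)*0)² = ((69 + 7*3)/(10 + 3) + (-6 + 1/(-1))*0)² = ((69 + 21)/13 + (-6 - 1)*0)² = ((1/13)*90 - 7*0)² = (90/13 + 0)² = (90/13)² = 8100/169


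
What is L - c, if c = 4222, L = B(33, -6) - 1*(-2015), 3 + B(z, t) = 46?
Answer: -2164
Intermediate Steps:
B(z, t) = 43 (B(z, t) = -3 + 46 = 43)
L = 2058 (L = 43 - 1*(-2015) = 43 + 2015 = 2058)
L - c = 2058 - 1*4222 = 2058 - 4222 = -2164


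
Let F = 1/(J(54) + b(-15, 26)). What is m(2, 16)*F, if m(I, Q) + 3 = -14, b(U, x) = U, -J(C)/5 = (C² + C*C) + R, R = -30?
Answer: 17/29025 ≈ 0.00058570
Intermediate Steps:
J(C) = 150 - 10*C² (J(C) = -5*((C² + C*C) - 30) = -5*((C² + C²) - 30) = -5*(2*C² - 30) = -5*(-30 + 2*C²) = 150 - 10*C²)
m(I, Q) = -17 (m(I, Q) = -3 - 14 = -17)
F = -1/29025 (F = 1/((150 - 10*54²) - 15) = 1/((150 - 10*2916) - 15) = 1/((150 - 29160) - 15) = 1/(-29010 - 15) = 1/(-29025) = -1/29025 ≈ -3.4453e-5)
m(2, 16)*F = -17*(-1/29025) = 17/29025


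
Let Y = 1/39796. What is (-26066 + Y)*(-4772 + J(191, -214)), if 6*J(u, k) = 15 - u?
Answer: 3735398448535/29847 ≈ 1.2515e+8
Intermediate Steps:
J(u, k) = 5/2 - u/6 (J(u, k) = (15 - u)/6 = 5/2 - u/6)
Y = 1/39796 ≈ 2.5128e-5
(-26066 + Y)*(-4772 + J(191, -214)) = (-26066 + 1/39796)*(-4772 + (5/2 - ⅙*191)) = -1037322535*(-4772 + (5/2 - 191/6))/39796 = -1037322535*(-4772 - 88/3)/39796 = -1037322535/39796*(-14404/3) = 3735398448535/29847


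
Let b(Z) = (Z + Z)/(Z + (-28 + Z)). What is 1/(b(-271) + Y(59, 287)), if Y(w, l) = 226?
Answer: 285/64681 ≈ 0.0044062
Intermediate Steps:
b(Z) = 2*Z/(-28 + 2*Z) (b(Z) = (2*Z)/(-28 + 2*Z) = 2*Z/(-28 + 2*Z))
1/(b(-271) + Y(59, 287)) = 1/(-271/(-14 - 271) + 226) = 1/(-271/(-285) + 226) = 1/(-271*(-1/285) + 226) = 1/(271/285 + 226) = 1/(64681/285) = 285/64681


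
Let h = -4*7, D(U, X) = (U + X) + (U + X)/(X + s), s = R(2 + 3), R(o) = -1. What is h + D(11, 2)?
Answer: -2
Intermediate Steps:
s = -1
D(U, X) = U + X + (U + X)/(-1 + X) (D(U, X) = (U + X) + (U + X)/(X - 1) = (U + X) + (U + X)/(-1 + X) = U + X + (U + X)/(-1 + X))
h = -28
h + D(11, 2) = -28 + 2*(11 + 2)/(-1 + 2) = -28 + 2*13/1 = -28 + 2*1*13 = -28 + 26 = -2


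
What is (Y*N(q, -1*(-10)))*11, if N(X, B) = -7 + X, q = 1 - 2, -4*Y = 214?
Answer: 4708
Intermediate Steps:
Y = -107/2 (Y = -¼*214 = -107/2 ≈ -53.500)
q = -1
(Y*N(q, -1*(-10)))*11 = -107*(-7 - 1)/2*11 = -107/2*(-8)*11 = 428*11 = 4708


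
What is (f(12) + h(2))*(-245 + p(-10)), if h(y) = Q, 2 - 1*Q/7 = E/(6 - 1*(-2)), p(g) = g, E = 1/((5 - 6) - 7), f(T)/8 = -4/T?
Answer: -186745/64 ≈ -2917.9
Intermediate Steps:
f(T) = -32/T (f(T) = 8*(-4/T) = -32/T)
E = -⅛ (E = 1/(-1 - 7) = 1/(-8) = -⅛ ≈ -0.12500)
Q = 903/64 (Q = 14 - (-7)/(8*(6 - 1*(-2))) = 14 - (-7)/(8*(6 + 2)) = 14 - (-7)/(8*8) = 14 - 7*(-1/64) = 14 + 7/64 = 903/64 ≈ 14.109)
h(y) = 903/64
(f(12) + h(2))*(-245 + p(-10)) = (-32/12 + 903/64)*(-245 - 10) = (-32*1/12 + 903/64)*(-255) = (-8/3 + 903/64)*(-255) = (2197/192)*(-255) = -186745/64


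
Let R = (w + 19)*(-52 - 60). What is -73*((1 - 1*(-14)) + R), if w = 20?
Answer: 317769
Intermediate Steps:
R = -4368 (R = (20 + 19)*(-52 - 60) = 39*(-112) = -4368)
-73*((1 - 1*(-14)) + R) = -73*((1 - 1*(-14)) - 4368) = -73*((1 + 14) - 4368) = -73*(15 - 4368) = -73*(-4353) = 317769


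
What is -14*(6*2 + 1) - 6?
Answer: -188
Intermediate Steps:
-14*(6*2 + 1) - 6 = -14*(12 + 1) - 6 = -14*13 - 6 = -182 - 6 = -188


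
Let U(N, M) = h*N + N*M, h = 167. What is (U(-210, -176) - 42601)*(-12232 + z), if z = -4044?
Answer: 662612236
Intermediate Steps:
U(N, M) = 167*N + M*N (U(N, M) = 167*N + N*M = 167*N + M*N)
(U(-210, -176) - 42601)*(-12232 + z) = (-210*(167 - 176) - 42601)*(-12232 - 4044) = (-210*(-9) - 42601)*(-16276) = (1890 - 42601)*(-16276) = -40711*(-16276) = 662612236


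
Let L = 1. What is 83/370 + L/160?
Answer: 273/1184 ≈ 0.23057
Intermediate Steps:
83/370 + L/160 = 83/370 + 1/160 = 273/1184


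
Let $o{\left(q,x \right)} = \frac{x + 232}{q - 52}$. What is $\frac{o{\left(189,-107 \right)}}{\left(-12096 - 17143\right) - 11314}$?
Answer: $- \frac{125}{5555761} \approx -2.2499 \cdot 10^{-5}$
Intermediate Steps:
$o{\left(q,x \right)} = \frac{232 + x}{-52 + q}$
$\frac{o{\left(189,-107 \right)}}{\left(-12096 - 17143\right) - 11314} = \frac{\frac{1}{-52 + 189} \left(232 - 107\right)}{\left(-12096 - 17143\right) - 11314} = \frac{\frac{1}{137} \cdot 125}{-29239 - 11314} = \frac{\frac{1}{137} \cdot 125}{-40553} = \frac{125}{137} \left(- \frac{1}{40553}\right) = - \frac{125}{5555761}$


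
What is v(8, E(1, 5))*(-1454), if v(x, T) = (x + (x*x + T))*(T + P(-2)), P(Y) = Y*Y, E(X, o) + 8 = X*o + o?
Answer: -645576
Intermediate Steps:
E(X, o) = -8 + o + X*o (E(X, o) = -8 + (X*o + o) = -8 + (o + X*o) = -8 + o + X*o)
P(Y) = Y²
v(x, T) = (4 + T)*(T + x + x²) (v(x, T) = (x + (x*x + T))*(T + (-2)²) = (x + (x² + T))*(T + 4) = (x + (T + x²))*(4 + T) = (T + x + x²)*(4 + T) = (4 + T)*(T + x + x²))
v(8, E(1, 5))*(-1454) = ((-8 + 5 + 1*5)² + 4*(-8 + 5 + 1*5) + 4*8 + 4*8² + (-8 + 5 + 1*5)*8 + (-8 + 5 + 1*5)*8²)*(-1454) = ((-8 + 5 + 5)² + 4*(-8 + 5 + 5) + 32 + 4*64 + (-8 + 5 + 5)*8 + (-8 + 5 + 5)*64)*(-1454) = (2² + 4*2 + 32 + 256 + 2*8 + 2*64)*(-1454) = (4 + 8 + 32 + 256 + 16 + 128)*(-1454) = 444*(-1454) = -645576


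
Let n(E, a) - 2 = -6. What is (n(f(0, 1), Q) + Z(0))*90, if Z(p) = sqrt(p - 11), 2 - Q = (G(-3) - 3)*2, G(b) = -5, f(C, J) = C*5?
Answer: -360 + 90*I*sqrt(11) ≈ -360.0 + 298.5*I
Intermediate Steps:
f(C, J) = 5*C
Q = 18 (Q = 2 - (-5 - 3)*2 = 2 - (-8)*2 = 2 - 1*(-16) = 2 + 16 = 18)
n(E, a) = -4 (n(E, a) = 2 - 6 = -4)
Z(p) = sqrt(-11 + p)
(n(f(0, 1), Q) + Z(0))*90 = (-4 + sqrt(-11 + 0))*90 = (-4 + sqrt(-11))*90 = (-4 + I*sqrt(11))*90 = -360 + 90*I*sqrt(11)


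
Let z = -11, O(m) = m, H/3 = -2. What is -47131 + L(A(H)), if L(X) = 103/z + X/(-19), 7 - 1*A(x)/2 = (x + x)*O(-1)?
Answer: -9852226/209 ≈ -47140.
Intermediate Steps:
H = -6 (H = 3*(-2) = -6)
A(x) = 14 + 4*x (A(x) = 14 - 2*(x + x)*(-1) = 14 - 2*2*x*(-1) = 14 - (-4)*x = 14 + 4*x)
L(X) = -103/11 - X/19 (L(X) = 103/(-11) + X/(-19) = 103*(-1/11) + X*(-1/19) = -103/11 - X/19)
-47131 + L(A(H)) = -47131 + (-103/11 - (14 + 4*(-6))/19) = -47131 + (-103/11 - (14 - 24)/19) = -47131 + (-103/11 - 1/19*(-10)) = -47131 + (-103/11 + 10/19) = -47131 - 1847/209 = -9852226/209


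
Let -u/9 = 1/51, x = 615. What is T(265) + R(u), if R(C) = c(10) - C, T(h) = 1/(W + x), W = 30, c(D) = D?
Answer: 111602/10965 ≈ 10.178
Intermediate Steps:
u = -3/17 (u = -9/51 = -9*1/51 = -3/17 ≈ -0.17647)
T(h) = 1/645 (T(h) = 1/(30 + 615) = 1/645)
R(C) = 10 - C
T(265) + R(u) = 1/645 + (10 - 1*(-3/17)) = 1/645 + (10 + 3/17) = 1/645 + 173/17 = 111602/10965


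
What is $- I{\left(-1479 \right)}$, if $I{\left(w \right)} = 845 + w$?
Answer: $634$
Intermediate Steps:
$- I{\left(-1479 \right)} = - (845 - 1479) = \left(-1\right) \left(-634\right) = 634$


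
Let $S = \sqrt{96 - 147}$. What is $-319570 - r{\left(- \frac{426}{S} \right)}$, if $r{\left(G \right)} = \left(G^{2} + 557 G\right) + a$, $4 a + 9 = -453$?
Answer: $- \frac{10740469}{34} - \frac{79094 i \sqrt{51}}{17} \approx -3.159 \cdot 10^{5} - 33226.0 i$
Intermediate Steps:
$a = - \frac{231}{2}$ ($a = - \frac{9}{4} + \frac{1}{4} \left(-453\right) = - \frac{9}{4} - \frac{453}{4} = - \frac{231}{2} \approx -115.5$)
$S = i \sqrt{51}$ ($S = \sqrt{-51} = i \sqrt{51} \approx 7.1414 i$)
$r{\left(G \right)} = - \frac{231}{2} + G^{2} + 557 G$ ($r{\left(G \right)} = \left(G^{2} + 557 G\right) - \frac{231}{2} = - \frac{231}{2} + G^{2} + 557 G$)
$-319570 - r{\left(- \frac{426}{S} \right)} = -319570 - \left(- \frac{231}{2} + \left(- \frac{426}{i \sqrt{51}}\right)^{2} + 557 \left(- \frac{426}{i \sqrt{51}}\right)\right) = -319570 - \left(- \frac{231}{2} + \left(- 426 \left(- \frac{i \sqrt{51}}{51}\right)\right)^{2} + 557 \left(- 426 \left(- \frac{i \sqrt{51}}{51}\right)\right)\right) = -319570 - \left(- \frac{231}{2} + \left(\frac{142 i \sqrt{51}}{17}\right)^{2} + 557 \frac{142 i \sqrt{51}}{17}\right) = -319570 - \left(- \frac{231}{2} - \frac{60492}{17} + \frac{79094 i \sqrt{51}}{17}\right) = -319570 - \left(- \frac{124911}{34} + \frac{79094 i \sqrt{51}}{17}\right) = -319570 + \left(\frac{124911}{34} - \frac{79094 i \sqrt{51}}{17}\right) = - \frac{10740469}{34} - \frac{79094 i \sqrt{51}}{17}$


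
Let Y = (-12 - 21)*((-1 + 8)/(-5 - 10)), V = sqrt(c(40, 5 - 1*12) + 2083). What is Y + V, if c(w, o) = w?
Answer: 77/5 + sqrt(2123) ≈ 61.476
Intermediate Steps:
V = sqrt(2123) (V = sqrt(40 + 2083) = sqrt(2123) ≈ 46.076)
Y = 77/5 (Y = -231/(-15) = -231*(-1)/15 = -33*(-7/15) = 77/5 ≈ 15.400)
Y + V = 77/5 + sqrt(2123)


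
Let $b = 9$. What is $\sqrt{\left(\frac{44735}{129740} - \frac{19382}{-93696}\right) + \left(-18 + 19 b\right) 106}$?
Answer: $\frac{\sqrt{5851160474330886429}}{18993936} \approx 127.35$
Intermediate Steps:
$\sqrt{\left(\frac{44735}{129740} - \frac{19382}{-93696}\right) + \left(-18 + 19 b\right) 106} = \sqrt{\left(\frac{44735}{129740} - \frac{19382}{-93696}\right) + \left(-18 + 19 \cdot 9\right) 106} = \sqrt{\left(44735 \cdot \frac{1}{129740} - - \frac{9691}{46848}\right) + \left(-18 + 171\right) 106} = \sqrt{\left(\frac{8947}{25948} + \frac{9691}{46848}\right) + 153 \cdot 106} = \sqrt{\frac{167652781}{303902976} + 16218} = \sqrt{\frac{4928866117549}{303902976}} = \frac{\sqrt{5851160474330886429}}{18993936}$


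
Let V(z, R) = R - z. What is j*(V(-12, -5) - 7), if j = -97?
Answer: 0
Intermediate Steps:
j*(V(-12, -5) - 7) = -97*((-5 - 1*(-12)) - 7) = -97*((-5 + 12) - 7) = -97*(7 - 7) = -97*0 = 0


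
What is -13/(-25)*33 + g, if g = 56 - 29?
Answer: 1104/25 ≈ 44.160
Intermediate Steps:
g = 27
-13/(-25)*33 + g = -13/(-25)*33 + 27 = -13*(-1/25)*33 + 27 = (13/25)*33 + 27 = 429/25 + 27 = 1104/25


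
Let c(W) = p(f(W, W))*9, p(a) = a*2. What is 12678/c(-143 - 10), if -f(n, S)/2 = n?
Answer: 2113/918 ≈ 2.3017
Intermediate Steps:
f(n, S) = -2*n
p(a) = 2*a
c(W) = -36*W (c(W) = (2*(-2*W))*9 = -4*W*9 = -36*W)
12678/c(-143 - 10) = 12678/((-36*(-143 - 10))) = 12678/((-36*(-153))) = 12678/5508 = 12678*(1/5508) = 2113/918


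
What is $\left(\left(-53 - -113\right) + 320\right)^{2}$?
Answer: $144400$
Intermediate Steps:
$\left(\left(-53 - -113\right) + 320\right)^{2} = \left(\left(-53 + 113\right) + 320\right)^{2} = \left(60 + 320\right)^{2} = 380^{2} = 144400$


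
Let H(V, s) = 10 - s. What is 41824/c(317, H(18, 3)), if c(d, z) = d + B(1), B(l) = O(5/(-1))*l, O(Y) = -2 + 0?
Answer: 41824/315 ≈ 132.77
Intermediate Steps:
O(Y) = -2
B(l) = -2*l
c(d, z) = -2 + d (c(d, z) = d - 2*1 = d - 2 = -2 + d)
41824/c(317, H(18, 3)) = 41824/(-2 + 317) = 41824/315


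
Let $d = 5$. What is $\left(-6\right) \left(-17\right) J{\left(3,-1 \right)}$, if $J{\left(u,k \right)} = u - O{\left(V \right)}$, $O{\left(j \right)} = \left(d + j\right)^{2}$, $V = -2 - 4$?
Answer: $204$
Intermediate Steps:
$V = -6$
$O{\left(j \right)} = \left(5 + j\right)^{2}$
$J{\left(u,k \right)} = -1 + u$ ($J{\left(u,k \right)} = u - \left(5 - 6\right)^{2} = u - \left(-1\right)^{2} = u - 1 = -1 + u$)
$\left(-6\right) \left(-17\right) J{\left(3,-1 \right)} = \left(-6\right) \left(-17\right) \left(-1 + 3\right) = 102 \cdot 2 = 204$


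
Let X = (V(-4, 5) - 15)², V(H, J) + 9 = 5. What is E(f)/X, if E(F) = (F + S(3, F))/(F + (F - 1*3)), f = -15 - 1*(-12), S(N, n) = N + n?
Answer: 1/1083 ≈ 0.00092336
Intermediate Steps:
V(H, J) = -4 (V(H, J) = -9 + 5 = -4)
f = -3 (f = -15 + 12 = -3)
E(F) = (3 + 2*F)/(-3 + 2*F) (E(F) = (F + (3 + F))/(F + (F - 1*3)) = (3 + 2*F)/(F + (F - 3)) = (3 + 2*F)/(F + (-3 + F)) = (3 + 2*F)/(-3 + 2*F))
X = 361 (X = (-4 - 15)² = (-19)² = 361)
E(f)/X = ((3 + 2*(-3))/(-3 + 2*(-3)))/361 = ((3 - 6)/(-3 - 6))*(1/361) = (-3/(-9))*(1/361) = -⅑*(-3)*(1/361) = (⅓)*(1/361) = 1/1083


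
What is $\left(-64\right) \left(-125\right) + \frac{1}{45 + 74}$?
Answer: $\frac{952001}{119} \approx 8000.0$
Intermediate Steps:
$\left(-64\right) \left(-125\right) + \frac{1}{45 + 74} = 8000 + \frac{1}{119} = \frac{952001}{119}$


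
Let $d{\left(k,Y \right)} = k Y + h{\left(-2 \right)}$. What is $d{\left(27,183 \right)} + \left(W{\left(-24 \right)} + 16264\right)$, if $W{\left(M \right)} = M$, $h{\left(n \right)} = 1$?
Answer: $21182$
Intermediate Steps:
$d{\left(k,Y \right)} = 1 + Y k$ ($d{\left(k,Y \right)} = k Y + 1 = Y k + 1 = 1 + Y k$)
$d{\left(27,183 \right)} + \left(W{\left(-24 \right)} + 16264\right) = \left(1 + 183 \cdot 27\right) + \left(-24 + 16264\right) = \left(1 + 4941\right) + 16240 = 4942 + 16240 = 21182$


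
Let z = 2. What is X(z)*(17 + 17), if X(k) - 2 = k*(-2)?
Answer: -68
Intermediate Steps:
X(k) = 2 - 2*k (X(k) = 2 + k*(-2) = 2 - 2*k)
X(z)*(17 + 17) = (2 - 2*2)*(17 + 17) = (2 - 4)*34 = -2*34 = -68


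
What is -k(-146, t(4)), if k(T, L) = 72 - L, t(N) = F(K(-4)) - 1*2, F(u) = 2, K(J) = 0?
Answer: -72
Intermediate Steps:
t(N) = 0 (t(N) = 2 - 1*2 = 2 - 2 = 0)
-k(-146, t(4)) = -(72 - 1*0) = -(72 + 0) = -1*72 = -72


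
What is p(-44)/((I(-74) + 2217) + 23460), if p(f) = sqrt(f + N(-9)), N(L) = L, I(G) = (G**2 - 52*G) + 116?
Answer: I*sqrt(53)/35117 ≈ 0.00020731*I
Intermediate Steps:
I(G) = 116 + G**2 - 52*G
p(f) = sqrt(-9 + f) (p(f) = sqrt(f - 9) = sqrt(-9 + f))
p(-44)/((I(-74) + 2217) + 23460) = sqrt(-9 - 44)/(((116 + (-74)**2 - 52*(-74)) + 2217) + 23460) = sqrt(-53)/(((116 + 5476 + 3848) + 2217) + 23460) = (I*sqrt(53))/((9440 + 2217) + 23460) = (I*sqrt(53))/(11657 + 23460) = (I*sqrt(53))/35117 = (I*sqrt(53))*(1/35117) = I*sqrt(53)/35117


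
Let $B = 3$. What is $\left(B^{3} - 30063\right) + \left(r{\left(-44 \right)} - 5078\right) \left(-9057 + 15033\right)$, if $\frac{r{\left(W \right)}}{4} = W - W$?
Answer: $-30376164$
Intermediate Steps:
$r{\left(W \right)} = 0$ ($r{\left(W \right)} = 4 \left(W - W\right) = 4 \cdot 0 = 0$)
$\left(B^{3} - 30063\right) + \left(r{\left(-44 \right)} - 5078\right) \left(-9057 + 15033\right) = \left(3^{3} - 30063\right) + \left(0 - 5078\right) \left(-9057 + 15033\right) = \left(27 - 30063\right) - 30346128 = -30036 - 30346128 = -30376164$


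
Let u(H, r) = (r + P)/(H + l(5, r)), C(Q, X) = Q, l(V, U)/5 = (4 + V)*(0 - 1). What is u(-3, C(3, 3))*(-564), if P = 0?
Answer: 141/4 ≈ 35.250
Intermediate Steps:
l(V, U) = -20 - 5*V (l(V, U) = 5*((4 + V)*(0 - 1)) = 5*((4 + V)*(-1)) = 5*(-4 - V) = -20 - 5*V)
u(H, r) = r/(-45 + H) (u(H, r) = (r + 0)/(H + (-20 - 5*5)) = r/(H + (-20 - 25)) = r/(H - 45) = r/(-45 + H))
u(-3, C(3, 3))*(-564) = (3/(-45 - 3))*(-564) = (3/(-48))*(-564) = (3*(-1/48))*(-564) = -1/16*(-564) = 141/4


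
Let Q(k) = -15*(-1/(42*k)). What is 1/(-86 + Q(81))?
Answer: -1134/97519 ≈ -0.011629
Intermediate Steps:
Q(k) = 5/(14*k) (Q(k) = -(-5)/(14*k) = 5/(14*k))
1/(-86 + Q(81)) = 1/(-86 + (5/14)/81) = 1/(-86 + (5/14)*(1/81)) = 1/(-86 + 5/1134) = 1/(-97519/1134) = -1134/97519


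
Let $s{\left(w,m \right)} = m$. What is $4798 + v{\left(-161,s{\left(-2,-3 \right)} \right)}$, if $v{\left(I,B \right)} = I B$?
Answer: $5281$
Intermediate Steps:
$v{\left(I,B \right)} = B I$
$4798 + v{\left(-161,s{\left(-2,-3 \right)} \right)} = 4798 - -483 = 4798 + 483 = 5281$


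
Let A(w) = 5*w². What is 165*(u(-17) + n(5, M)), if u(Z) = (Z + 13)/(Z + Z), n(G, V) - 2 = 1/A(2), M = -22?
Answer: 24321/68 ≈ 357.66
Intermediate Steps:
n(G, V) = 41/20 (n(G, V) = 2 + 1/(5*2²) = 2 + 1/(5*4) = 2 + 1/20 = 41/20)
u(Z) = (13 + Z)/(2*Z) (u(Z) = (13 + Z)/((2*Z)) = (13 + Z)*(1/(2*Z)) = (13 + Z)/(2*Z))
165*(u(-17) + n(5, M)) = 165*((½)*(13 - 17)/(-17) + 41/20) = 165*((½)*(-1/17)*(-4) + 41/20) = 165*(2/17 + 41/20) = 165*(737/340) = 24321/68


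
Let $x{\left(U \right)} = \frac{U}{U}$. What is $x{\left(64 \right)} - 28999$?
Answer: $-28998$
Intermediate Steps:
$x{\left(U \right)} = 1$
$x{\left(64 \right)} - 28999 = 1 - 28999 = -28998$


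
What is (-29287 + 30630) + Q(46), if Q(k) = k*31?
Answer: 2769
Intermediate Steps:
Q(k) = 31*k
(-29287 + 30630) + Q(46) = (-29287 + 30630) + 31*46 = 1343 + 1426 = 2769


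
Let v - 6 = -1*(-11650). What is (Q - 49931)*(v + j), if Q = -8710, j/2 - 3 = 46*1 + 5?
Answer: -689852724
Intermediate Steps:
j = 108 (j = 6 + 2*(46*1 + 5) = 6 + 2*(46 + 5) = 6 + 2*51 = 6 + 102 = 108)
v = 11656 (v = 6 - 1*(-11650) = 6 + 11650 = 11656)
(Q - 49931)*(v + j) = (-8710 - 49931)*(11656 + 108) = -58641*11764 = -689852724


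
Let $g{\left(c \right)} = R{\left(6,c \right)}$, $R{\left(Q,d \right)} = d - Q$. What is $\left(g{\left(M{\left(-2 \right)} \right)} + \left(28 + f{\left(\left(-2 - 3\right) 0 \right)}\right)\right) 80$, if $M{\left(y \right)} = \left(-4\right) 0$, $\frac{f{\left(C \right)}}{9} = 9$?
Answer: $8240$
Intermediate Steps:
$f{\left(C \right)} = 81$ ($f{\left(C \right)} = 9 \cdot 9 = 81$)
$M{\left(y \right)} = 0$
$g{\left(c \right)} = -6 + c$ ($g{\left(c \right)} = c - 6 = -6 + c$)
$\left(g{\left(M{\left(-2 \right)} \right)} + \left(28 + f{\left(\left(-2 - 3\right) 0 \right)}\right)\right) 80 = \left(\left(-6 + 0\right) + \left(28 + 81\right)\right) 80 = \left(-6 + 109\right) 80 = 103 \cdot 80 = 8240$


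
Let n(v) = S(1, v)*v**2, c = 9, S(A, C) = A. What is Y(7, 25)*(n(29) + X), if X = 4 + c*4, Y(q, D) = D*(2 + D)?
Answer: 594675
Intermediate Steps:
n(v) = v**2 (n(v) = 1*v**2 = v**2)
X = 40 (X = 4 + 9*4 = 4 + 36 = 40)
Y(7, 25)*(n(29) + X) = (25*(2 + 25))*(29**2 + 40) = (25*27)*(841 + 40) = 675*881 = 594675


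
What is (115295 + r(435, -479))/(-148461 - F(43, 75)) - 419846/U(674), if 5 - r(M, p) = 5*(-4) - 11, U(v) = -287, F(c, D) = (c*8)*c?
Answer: 9786859863/6693373 ≈ 1462.2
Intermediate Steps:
F(c, D) = 8*c**2 (F(c, D) = (8*c)*c = 8*c**2)
r(M, p) = 36 (r(M, p) = 5 - (5*(-4) - 11) = 5 - (-20 - 11) = 5 - 1*(-31) = 5 + 31 = 36)
(115295 + r(435, -479))/(-148461 - F(43, 75)) - 419846/U(674) = (115295 + 36)/(-148461 - 8*43**2) - 419846/(-287) = 115331/(-148461 - 8*1849) - 419846*(-1/287) = 115331/(-148461 - 1*14792) + 59978/41 = 115331/(-148461 - 14792) + 59978/41 = 115331/(-163253) + 59978/41 = 115331*(-1/163253) + 59978/41 = -115331/163253 + 59978/41 = 9786859863/6693373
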